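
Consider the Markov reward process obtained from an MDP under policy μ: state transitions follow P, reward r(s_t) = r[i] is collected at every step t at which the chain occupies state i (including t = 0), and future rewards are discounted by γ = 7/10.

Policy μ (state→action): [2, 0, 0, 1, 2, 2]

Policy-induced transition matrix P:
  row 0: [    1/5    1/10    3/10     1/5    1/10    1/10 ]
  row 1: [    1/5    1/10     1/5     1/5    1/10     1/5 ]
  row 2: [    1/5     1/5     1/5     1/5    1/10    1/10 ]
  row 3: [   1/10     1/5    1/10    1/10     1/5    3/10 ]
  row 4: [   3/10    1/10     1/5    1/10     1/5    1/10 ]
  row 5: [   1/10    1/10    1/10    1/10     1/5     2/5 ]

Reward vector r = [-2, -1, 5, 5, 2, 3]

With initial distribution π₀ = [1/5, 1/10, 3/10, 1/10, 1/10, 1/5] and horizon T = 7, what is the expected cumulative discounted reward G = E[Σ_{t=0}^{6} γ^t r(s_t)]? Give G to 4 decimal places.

t=0: π = [0.2000, 0.1000, 0.3000, 0.1000, 0.1000, 0.2000], E[r] = 2.3000, γ^t·E[r] = 2.300000, running G = 2.300000
t=1: π = [0.1800, 0.1400, 0.1900, 0.1600, 0.1400, 0.1900], E[r] = 2.1000, γ^t·E[r] = 1.470000, running G = 3.770000
t=2: π = [0.1790, 0.1350, 0.1830, 0.1510, 0.1490, 0.2030], E[r] = 2.0840, γ^t·E[r] = 1.021160, running G = 4.791160
t=3: π = [0.1795, 0.1334, 0.1825, 0.1497, 0.1503, 0.2046], E[r] = 2.0830, γ^t·E[r] = 0.714469, running G = 5.505629
t=4: π = [0.1796, 0.1332, 0.1825, 0.1495, 0.1505, 0.2047], E[r] = 2.0828, γ^t·E[r] = 0.500075, running G = 6.005704
t=5: π = [0.1796, 0.1332, 0.1825, 0.1495, 0.1505, 0.2046], E[r] = 2.0827, γ^t·E[r] = 0.350044, running G = 6.355749
t=6: π = [0.1796, 0.1332, 0.1825, 0.1495, 0.1505, 0.2046], E[r] = 2.0827, γ^t·E[r] = 0.245030, running G = 6.600779

G = 6.6008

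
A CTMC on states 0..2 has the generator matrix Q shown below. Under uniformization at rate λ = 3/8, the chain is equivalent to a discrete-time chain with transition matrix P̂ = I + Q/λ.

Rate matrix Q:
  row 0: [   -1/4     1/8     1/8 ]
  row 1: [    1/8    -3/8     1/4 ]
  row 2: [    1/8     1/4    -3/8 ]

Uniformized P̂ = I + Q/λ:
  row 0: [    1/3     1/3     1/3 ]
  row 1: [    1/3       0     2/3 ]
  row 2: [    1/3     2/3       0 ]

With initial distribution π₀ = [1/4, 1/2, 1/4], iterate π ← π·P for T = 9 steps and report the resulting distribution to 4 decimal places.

t=0: π = [0.2500, 0.5000, 0.2500]
t=1: π = [0.3333, 0.2500, 0.4167]
t=2: π = [0.3333, 0.3889, 0.2778]
t=3: π = [0.3333, 0.2963, 0.3704]
t=4: π = [0.3333, 0.3580, 0.3086]
t=5: π = [0.3333, 0.3169, 0.3498]
t=6: π = [0.3333, 0.3443, 0.3224]
t=7: π = [0.3333, 0.3260, 0.3406]
t=8: π = [0.3333, 0.3382, 0.3285]
t=9: π = [0.3333, 0.3301, 0.3366]

π = [0.3333, 0.3301, 0.3366]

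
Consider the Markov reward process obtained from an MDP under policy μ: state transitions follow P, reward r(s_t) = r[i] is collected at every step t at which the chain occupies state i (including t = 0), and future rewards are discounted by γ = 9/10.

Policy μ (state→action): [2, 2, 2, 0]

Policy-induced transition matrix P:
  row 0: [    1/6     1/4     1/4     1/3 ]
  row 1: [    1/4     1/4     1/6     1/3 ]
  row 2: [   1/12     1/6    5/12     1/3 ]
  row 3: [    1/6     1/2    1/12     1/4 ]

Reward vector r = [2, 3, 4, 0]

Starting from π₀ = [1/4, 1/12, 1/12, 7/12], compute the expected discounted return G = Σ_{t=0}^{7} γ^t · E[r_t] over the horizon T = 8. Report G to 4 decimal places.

t=0: π = [0.2500, 0.0833, 0.0833, 0.5833], E[r] = 1.0833, γ^t·E[r] = 1.083333, running G = 1.083333
t=1: π = [0.1667, 0.3889, 0.1597, 0.2847], E[r] = 2.1389, γ^t·E[r] = 1.925000, running G = 3.008333
t=2: π = [0.1858, 0.3079, 0.1968, 0.3096], E[r] = 2.0822, γ^t·E[r] = 1.686563, running G = 4.694896
t=3: π = [0.1759, 0.3110, 0.2055, 0.3075], E[r] = 2.1070, γ^t·E[r] = 1.536012, running G = 6.230908
t=4: π = [0.1755, 0.3098, 0.2071, 0.3077], E[r] = 2.1085, γ^t·E[r] = 1.383394, running G = 7.614302
t=5: π = [0.1752, 0.3097, 0.2074, 0.3077], E[r] = 2.1091, γ^t·E[r] = 1.245415, running G = 8.859716
t=6: π = [0.1752, 0.3096, 0.2075, 0.3077], E[r] = 2.1092, γ^t·E[r] = 1.120924, running G = 9.980640
t=7: π = [0.1752, 0.3096, 0.2075, 0.3077], E[r] = 2.1092, γ^t·E[r] = 1.008842, running G = 10.989483

G = 10.9895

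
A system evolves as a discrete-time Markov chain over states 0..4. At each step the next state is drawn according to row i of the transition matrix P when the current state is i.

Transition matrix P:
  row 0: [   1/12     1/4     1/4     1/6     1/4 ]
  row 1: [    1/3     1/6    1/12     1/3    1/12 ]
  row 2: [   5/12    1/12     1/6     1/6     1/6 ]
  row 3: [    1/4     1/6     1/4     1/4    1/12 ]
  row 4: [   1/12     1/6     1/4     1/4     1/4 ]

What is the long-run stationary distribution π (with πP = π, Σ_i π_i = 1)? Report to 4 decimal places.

π = [0.2318, 0.1689, 0.2048, 0.2277, 0.1668]

Balance equations π_j = Σ_i π_i·P[i][j]:
  π_0 = 1/12·π_0 + 1/3·π_1 + 5/12·π_2 + 1/4·π_3 + 1/12·π_4
  π_1 = 1/4·π_0 + 1/6·π_1 + 1/12·π_2 + 1/6·π_3 + 1/6·π_4
  π_2 = 1/4·π_0 + 1/12·π_1 + 1/6·π_2 + 1/4·π_3 + 1/4·π_4
  π_3 = 1/6·π_0 + 1/3·π_1 + 1/6·π_2 + 1/4·π_3 + 1/4·π_4
  normalize: π_0 + π_1 + π_2 + π_3 + π_4 = 1
Solving the linear system gives exactly π = [2559/11041, 1865/11041, 2261/11041, 2514/11041, 1842/11041].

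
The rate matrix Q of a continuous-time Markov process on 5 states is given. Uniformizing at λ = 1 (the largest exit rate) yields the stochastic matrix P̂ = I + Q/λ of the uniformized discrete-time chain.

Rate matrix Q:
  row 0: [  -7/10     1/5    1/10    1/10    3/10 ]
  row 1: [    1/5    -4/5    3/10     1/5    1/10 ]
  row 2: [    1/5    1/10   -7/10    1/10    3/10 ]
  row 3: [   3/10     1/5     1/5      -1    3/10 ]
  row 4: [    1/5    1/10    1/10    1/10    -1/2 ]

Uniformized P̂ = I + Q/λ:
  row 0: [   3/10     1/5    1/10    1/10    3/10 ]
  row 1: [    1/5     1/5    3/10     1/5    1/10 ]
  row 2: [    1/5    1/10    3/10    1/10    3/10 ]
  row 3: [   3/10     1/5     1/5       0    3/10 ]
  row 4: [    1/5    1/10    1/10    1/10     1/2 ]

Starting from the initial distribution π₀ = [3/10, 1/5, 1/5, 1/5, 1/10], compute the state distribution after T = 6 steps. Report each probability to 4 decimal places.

π = [0.2338, 0.1487, 0.1753, 0.1044, 0.3378]

t=0: π = [0.3000, 0.2000, 0.2000, 0.2000, 0.1000]
t=1: π = [0.2500, 0.1700, 0.2000, 0.1000, 0.2800]
t=2: π = [0.2350, 0.1520, 0.1840, 0.1070, 0.3220]
t=3: π = [0.2342, 0.1494, 0.1779, 0.1045, 0.3340]
t=4: π = [0.2339, 0.1488, 0.1759, 0.1045, 0.3369]
t=5: π = [0.2338, 0.1487, 0.1754, 0.1044, 0.3376]
t=6: π = [0.2338, 0.1487, 0.1753, 0.1044, 0.3378]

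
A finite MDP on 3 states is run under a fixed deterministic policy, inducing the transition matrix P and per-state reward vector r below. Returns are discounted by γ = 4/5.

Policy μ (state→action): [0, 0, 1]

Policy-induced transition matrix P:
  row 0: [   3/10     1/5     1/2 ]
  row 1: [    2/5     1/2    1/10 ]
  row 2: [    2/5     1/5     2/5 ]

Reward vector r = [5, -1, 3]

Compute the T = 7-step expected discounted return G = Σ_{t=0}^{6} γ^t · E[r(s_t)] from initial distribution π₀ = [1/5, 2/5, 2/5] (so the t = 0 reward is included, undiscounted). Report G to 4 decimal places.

t=0: π = [0.2000, 0.4000, 0.4000], E[r] = 1.8000, γ^t·E[r] = 1.800000, running G = 1.800000
t=1: π = [0.3800, 0.3200, 0.3000], E[r] = 2.4800, γ^t·E[r] = 1.984000, running G = 3.784000
t=2: π = [0.3620, 0.2960, 0.3420], E[r] = 2.5400, γ^t·E[r] = 1.625600, running G = 5.409600
t=3: π = [0.3638, 0.2888, 0.3474], E[r] = 2.5724, γ^t·E[r] = 1.317069, running G = 6.726669
t=4: π = [0.3636, 0.2866, 0.3497], E[r] = 2.5807, γ^t·E[r] = 1.057047, running G = 7.783715
t=5: π = [0.3636, 0.2860, 0.3504], E[r] = 2.5833, γ^t·E[r] = 0.846498, running G = 8.630214
t=6: π = [0.3636, 0.2858, 0.3506], E[r] = 2.5841, γ^t·E[r] = 0.677402, running G = 9.307615

G = 9.3076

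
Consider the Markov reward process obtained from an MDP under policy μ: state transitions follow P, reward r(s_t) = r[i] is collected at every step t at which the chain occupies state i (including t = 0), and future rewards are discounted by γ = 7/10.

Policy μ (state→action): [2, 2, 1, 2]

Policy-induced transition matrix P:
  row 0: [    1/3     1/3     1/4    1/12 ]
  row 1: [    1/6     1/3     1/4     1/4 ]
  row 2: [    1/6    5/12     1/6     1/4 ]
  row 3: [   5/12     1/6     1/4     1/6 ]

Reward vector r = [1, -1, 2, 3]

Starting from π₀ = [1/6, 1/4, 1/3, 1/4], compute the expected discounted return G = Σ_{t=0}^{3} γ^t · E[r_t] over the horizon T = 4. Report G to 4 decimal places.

t=0: π = [0.1667, 0.2500, 0.3333, 0.2500], E[r] = 1.3333, γ^t·E[r] = 1.333333, running G = 1.333333
t=1: π = [0.2569, 0.3194, 0.2222, 0.2014], E[r] = 0.9861, γ^t·E[r] = 0.690278, running G = 2.023611
t=2: π = [0.2598, 0.3183, 0.2315, 0.1904], E[r] = 0.9757, γ^t·E[r] = 0.478090, running G = 2.501701
t=3: π = [0.2576, 0.3209, 0.2307, 0.1908], E[r] = 0.9706, γ^t·E[r] = 0.332910, running G = 2.834611

G = 2.8346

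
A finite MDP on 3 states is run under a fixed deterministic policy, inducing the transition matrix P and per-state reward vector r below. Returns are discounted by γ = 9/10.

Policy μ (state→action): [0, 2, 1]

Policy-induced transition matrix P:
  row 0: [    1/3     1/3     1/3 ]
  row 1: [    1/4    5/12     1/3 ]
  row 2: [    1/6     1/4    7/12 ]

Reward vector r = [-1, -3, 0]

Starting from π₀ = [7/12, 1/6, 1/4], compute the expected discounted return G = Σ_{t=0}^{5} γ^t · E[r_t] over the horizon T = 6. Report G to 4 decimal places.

t=0: π = [0.5833, 0.1667, 0.2500], E[r] = -1.0833, γ^t·E[r] = -1.083333, running G = -1.083333
t=1: π = [0.2778, 0.3264, 0.3958], E[r] = -1.2569, γ^t·E[r] = -1.131250, running G = -2.214583
t=2: π = [0.2402, 0.3275, 0.4323], E[r] = -1.2228, γ^t·E[r] = -0.990469, running G = -3.205052
t=3: π = [0.2340, 0.3246, 0.4414], E[r] = -1.2078, γ^t·E[r] = -0.880488, running G = -4.085540
t=4: π = [0.2327, 0.3236, 0.4437], E[r] = -1.2035, γ^t·E[r] = -0.789626, running G = -4.875166
t=5: π = [0.2324, 0.3233, 0.4443], E[r] = -1.2024, γ^t·E[r] = -0.710004, running G = -5.585170

G = -5.5852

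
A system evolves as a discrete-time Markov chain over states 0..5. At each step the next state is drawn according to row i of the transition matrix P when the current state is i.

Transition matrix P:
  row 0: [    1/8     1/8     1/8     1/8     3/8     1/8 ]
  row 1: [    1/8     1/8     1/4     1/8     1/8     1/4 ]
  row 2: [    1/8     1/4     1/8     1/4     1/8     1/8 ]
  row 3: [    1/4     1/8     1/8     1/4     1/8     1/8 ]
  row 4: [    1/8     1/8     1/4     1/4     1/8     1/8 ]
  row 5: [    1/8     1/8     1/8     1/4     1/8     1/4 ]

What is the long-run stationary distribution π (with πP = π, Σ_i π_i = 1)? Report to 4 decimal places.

Balance equations π_j = Σ_i π_i·P[i][j]:
  π_0 = 1/8·π_0 + 1/8·π_1 + 1/8·π_2 + 1/4·π_3 + 1/8·π_4 + 1/8·π_5
  π_1 = 1/8·π_0 + 1/8·π_1 + 1/4·π_2 + 1/8·π_3 + 1/8·π_4 + 1/8·π_5
  π_2 = 1/8·π_0 + 1/4·π_1 + 1/8·π_2 + 1/8·π_3 + 1/4·π_4 + 1/8·π_5
  π_3 = 1/8·π_0 + 1/8·π_1 + 1/4·π_2 + 1/4·π_3 + 1/4·π_4 + 1/4·π_5
  π_4 = 3/8·π_0 + 1/8·π_1 + 1/8·π_2 + 1/8·π_3 + 1/8·π_4 + 1/8·π_5
  normalize: π_0 + π_1 + π_2 + π_3 + π_4 + π_5 = 1
Solving the linear system gives exactly π = [4967/32762, 4765/32762, 2679/16381, 3487/16381, 5337/32762, 5361/32762].

π = [0.1516, 0.1454, 0.1635, 0.2129, 0.1629, 0.1636]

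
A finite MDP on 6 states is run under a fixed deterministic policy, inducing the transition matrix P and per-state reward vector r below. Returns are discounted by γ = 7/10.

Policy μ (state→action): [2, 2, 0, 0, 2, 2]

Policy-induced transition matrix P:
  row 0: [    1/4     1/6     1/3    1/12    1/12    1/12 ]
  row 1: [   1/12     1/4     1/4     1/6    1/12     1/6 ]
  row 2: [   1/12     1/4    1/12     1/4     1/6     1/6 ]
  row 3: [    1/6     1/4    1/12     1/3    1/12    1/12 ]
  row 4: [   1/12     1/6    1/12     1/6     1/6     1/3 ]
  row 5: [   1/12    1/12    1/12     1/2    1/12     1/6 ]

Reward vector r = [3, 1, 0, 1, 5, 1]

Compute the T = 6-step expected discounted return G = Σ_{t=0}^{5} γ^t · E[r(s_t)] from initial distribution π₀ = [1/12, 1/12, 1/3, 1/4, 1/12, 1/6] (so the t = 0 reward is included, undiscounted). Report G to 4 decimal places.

t=0: π = [0.0833, 0.0833, 0.3333, 0.2500, 0.0833, 0.1667], E[r] = 1.1667, γ^t·E[r] = 1.166667, running G = 1.166667
t=1: π = [0.1181, 0.2083, 0.1181, 0.2847, 0.1181, 0.1528], E[r] = 1.5903, γ^t·E[r] = 1.113194, running G = 2.279861
t=2: π = [0.1267, 0.2049, 0.1476, 0.2650, 0.1030, 0.1528], E[r] = 1.5179, γ^t·E[r] = 0.743791, running G = 3.023652
t=3: π = [0.1265, 0.2054, 0.1492, 0.2635, 0.1042, 0.1512], E[r] = 1.5208, γ^t·E[r] = 0.521629, running G = 3.545281
t=4: π = [0.1264, 0.2056, 0.1492, 0.2629, 0.1044, 0.1515], E[r] = 1.5214, γ^t·E[r] = 0.365278, running G = 3.910558
t=5: π = [0.1263, 0.2055, 0.1492, 0.2629, 0.1045, 0.1516], E[r] = 1.5213, γ^t·E[r] = 0.255684, running G = 4.166243

G = 4.1662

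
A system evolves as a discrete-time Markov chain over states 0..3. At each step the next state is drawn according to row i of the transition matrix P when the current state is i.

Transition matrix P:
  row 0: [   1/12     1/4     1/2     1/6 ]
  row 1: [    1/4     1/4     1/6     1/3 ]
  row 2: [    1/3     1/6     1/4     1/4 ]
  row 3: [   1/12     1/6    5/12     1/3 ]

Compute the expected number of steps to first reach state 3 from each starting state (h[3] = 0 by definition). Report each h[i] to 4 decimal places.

First-step conditioning: h[3] = 0; for i ≠ 3, h[i] = 1 + Σ_k P[i][k]·h[k].
  h[0] = 1 + 1/12·h[0] + 1/4·h[1] + 1/2·h[2]
  h[1] = 1 + 1/4·h[0] + 1/4·h[1] + 1/6·h[2]
  h[2] = 1 + 1/3·h[0] + 1/6·h[1] + 1/4·h[2]
Solving the 3×3 linear system over states ≠ 3 gives exactly h = [1056/245, 180/49, 996/245, 0] (h[3] = 0 is the target).

h = [4.3102, 3.6735, 4.0653, 0.0000]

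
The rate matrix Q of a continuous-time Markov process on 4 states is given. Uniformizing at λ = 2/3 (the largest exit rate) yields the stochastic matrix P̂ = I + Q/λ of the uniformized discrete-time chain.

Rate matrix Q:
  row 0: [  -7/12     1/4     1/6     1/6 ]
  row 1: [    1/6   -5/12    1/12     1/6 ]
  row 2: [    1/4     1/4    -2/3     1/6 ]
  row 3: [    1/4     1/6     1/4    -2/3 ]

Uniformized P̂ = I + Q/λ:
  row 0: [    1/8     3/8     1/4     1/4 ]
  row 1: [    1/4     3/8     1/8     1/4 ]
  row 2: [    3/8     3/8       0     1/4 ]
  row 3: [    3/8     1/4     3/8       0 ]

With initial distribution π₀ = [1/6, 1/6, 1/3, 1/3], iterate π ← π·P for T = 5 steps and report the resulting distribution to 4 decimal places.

t=0: π = [0.1667, 0.1667, 0.3333, 0.3333]
t=1: π = [0.3125, 0.3333, 0.1875, 0.1667]
t=2: π = [0.2552, 0.3542, 0.1823, 0.2083]
t=3: π = [0.2669, 0.3490, 0.1862, 0.1979]
t=4: π = [0.2646, 0.3503, 0.1846, 0.2005]
t=5: π = [0.2651, 0.3499, 0.1851, 0.1999]

π = [0.2651, 0.3499, 0.1851, 0.1999]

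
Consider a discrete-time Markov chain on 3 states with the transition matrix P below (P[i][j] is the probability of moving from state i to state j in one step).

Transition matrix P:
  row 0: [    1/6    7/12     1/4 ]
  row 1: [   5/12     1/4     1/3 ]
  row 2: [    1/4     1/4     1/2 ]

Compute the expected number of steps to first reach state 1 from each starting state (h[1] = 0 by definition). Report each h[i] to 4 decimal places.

h = [2.1176, 0.0000, 3.0588]

First-step conditioning: h[1] = 0; for i ≠ 1, h[i] = 1 + Σ_k P[i][k]·h[k].
  h[0] = 1 + 1/6·h[0] + 1/4·h[2]
  h[2] = 1 + 1/4·h[0] + 1/2·h[2]
Solving the 2×2 linear system over states ≠ 1 gives exactly h = [36/17, 0, 52/17] (h[1] = 0 is the target).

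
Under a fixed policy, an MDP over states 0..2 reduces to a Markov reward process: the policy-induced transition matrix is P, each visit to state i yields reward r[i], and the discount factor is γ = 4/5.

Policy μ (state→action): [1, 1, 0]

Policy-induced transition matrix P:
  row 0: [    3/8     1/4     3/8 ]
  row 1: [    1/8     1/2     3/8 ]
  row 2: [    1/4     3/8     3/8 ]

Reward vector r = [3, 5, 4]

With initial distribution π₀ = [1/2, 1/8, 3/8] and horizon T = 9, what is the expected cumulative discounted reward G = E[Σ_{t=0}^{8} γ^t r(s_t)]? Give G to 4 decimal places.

t=0: π = [0.5000, 0.1250, 0.3750], E[r] = 3.6250, γ^t·E[r] = 3.625000, running G = 3.625000
t=1: π = [0.2969, 0.3281, 0.3750], E[r] = 4.0313, γ^t·E[r] = 3.225000, running G = 6.850000
t=2: π = [0.2461, 0.3789, 0.3750], E[r] = 4.1328, γ^t·E[r] = 2.645000, running G = 9.495000
t=3: π = [0.2334, 0.3916, 0.3750], E[r] = 4.1582, γ^t·E[r] = 2.129000, running G = 11.624000
t=4: π = [0.2302, 0.3948, 0.3750], E[r] = 4.1646, γ^t·E[r] = 1.705800, running G = 13.329800
t=5: π = [0.2294, 0.3956, 0.3750], E[r] = 4.1661, γ^t·E[r] = 1.365160, running G = 14.694960
t=6: π = [0.2292, 0.3958, 0.3750], E[r] = 4.1665, γ^t·E[r] = 1.092232, running G = 15.787192
t=7: π = [0.2292, 0.3958, 0.3750], E[r] = 4.1666, γ^t·E[r] = 0.873806, running G = 16.660998
t=8: π = [0.2292, 0.3958, 0.3750], E[r] = 4.1667, γ^t·E[r] = 0.699049, running G = 17.360048

G = 17.3600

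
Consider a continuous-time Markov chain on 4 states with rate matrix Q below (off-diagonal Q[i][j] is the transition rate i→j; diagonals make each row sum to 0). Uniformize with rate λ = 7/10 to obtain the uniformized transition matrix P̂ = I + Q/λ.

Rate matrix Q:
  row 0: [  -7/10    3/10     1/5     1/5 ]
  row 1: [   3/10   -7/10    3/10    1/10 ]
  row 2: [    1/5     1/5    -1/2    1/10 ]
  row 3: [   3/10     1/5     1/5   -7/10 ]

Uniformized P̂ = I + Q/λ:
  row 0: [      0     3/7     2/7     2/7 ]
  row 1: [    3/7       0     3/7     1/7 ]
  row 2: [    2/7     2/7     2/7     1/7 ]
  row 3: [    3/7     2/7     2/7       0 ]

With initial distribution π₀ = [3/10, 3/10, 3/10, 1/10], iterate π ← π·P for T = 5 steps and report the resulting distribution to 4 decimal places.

π = [0.2676, 0.2521, 0.3217, 0.1586]

t=0: π = [0.3000, 0.3000, 0.3000, 0.1000]
t=1: π = [0.2571, 0.2429, 0.3286, 0.1714]
t=2: π = [0.2714, 0.2531, 0.3204, 0.1551]
t=3: π = [0.2665, 0.2522, 0.3219, 0.1595]
t=4: π = [0.2684, 0.2517, 0.3217, 0.1581]
t=5: π = [0.2676, 0.2521, 0.3217, 0.1586]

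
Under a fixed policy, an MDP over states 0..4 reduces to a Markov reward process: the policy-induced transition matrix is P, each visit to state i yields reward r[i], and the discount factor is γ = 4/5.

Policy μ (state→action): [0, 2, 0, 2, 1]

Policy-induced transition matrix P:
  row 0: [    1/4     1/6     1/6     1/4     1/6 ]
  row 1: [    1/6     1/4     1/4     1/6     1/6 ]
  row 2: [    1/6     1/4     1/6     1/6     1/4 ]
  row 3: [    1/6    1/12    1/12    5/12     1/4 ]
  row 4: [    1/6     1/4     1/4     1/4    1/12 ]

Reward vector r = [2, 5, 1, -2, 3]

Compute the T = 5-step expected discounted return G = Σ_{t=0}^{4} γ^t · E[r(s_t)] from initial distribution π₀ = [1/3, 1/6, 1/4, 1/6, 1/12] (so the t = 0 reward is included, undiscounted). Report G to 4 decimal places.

G = 5.3765

t=0: π = [0.3333, 0.1667, 0.2500, 0.1667, 0.0833], E[r] = 1.6667, γ^t·E[r] = 1.666667, running G = 1.666667
t=1: π = [0.1944, 0.1944, 0.1736, 0.2431, 0.1944], E[r] = 1.6319, γ^t·E[r] = 1.305556, running G = 2.972222
t=2: π = [0.1829, 0.1933, 0.1788, 0.2598, 0.1852], E[r] = 1.5469, γ^t·E[r] = 0.990000, running G = 3.962222
t=3: π = [0.1819, 0.1915, 0.1766, 0.2623, 0.1878], E[r] = 1.5364, γ^t·E[r] = 0.786642, running G = 4.748864
t=4: π = [0.1818, 0.1911, 0.1764, 0.2630, 0.1876], E[r] = 1.5324, γ^t·E[r] = 0.627653, running G = 5.376517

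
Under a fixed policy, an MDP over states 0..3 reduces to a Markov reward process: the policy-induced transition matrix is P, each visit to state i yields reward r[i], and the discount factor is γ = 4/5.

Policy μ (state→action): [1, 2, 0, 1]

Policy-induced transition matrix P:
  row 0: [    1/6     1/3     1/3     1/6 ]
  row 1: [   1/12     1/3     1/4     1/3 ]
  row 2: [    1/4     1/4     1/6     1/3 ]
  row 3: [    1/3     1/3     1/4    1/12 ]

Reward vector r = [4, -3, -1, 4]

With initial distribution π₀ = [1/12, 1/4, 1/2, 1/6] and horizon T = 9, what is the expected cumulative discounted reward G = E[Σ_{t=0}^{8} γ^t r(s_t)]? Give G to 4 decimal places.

t=0: π = [0.0833, 0.2500, 0.5000, 0.1667], E[r] = -0.2500, γ^t·E[r] = -0.250000, running G = -0.250000
t=1: π = [0.2153, 0.2917, 0.2153, 0.2778], E[r] = 0.8819, γ^t·E[r] = 0.705556, running G = 0.455556
t=2: π = [0.2066, 0.3154, 0.2500, 0.2280], E[r] = 0.5422, γ^t·E[r] = 0.347037, running G = 0.802593
t=3: π = [0.1992, 0.3125, 0.2464, 0.2419], E[r] = 0.5806, γ^t·E[r] = 0.297259, running G = 1.099852
t=4: π = [0.2015, 0.3128, 0.2461, 0.2397], E[r] = 0.5800, γ^t·E[r] = 0.237585, running G = 1.337437
t=5: π = [0.2010, 0.3128, 0.2463, 0.2398], E[r] = 0.5788, γ^t·E[r] = 0.189658, running G = 1.527095
t=6: π = [0.2011, 0.3128, 0.2462, 0.2399], E[r] = 0.5792, γ^t·E[r] = 0.151829, running G = 1.678923
t=7: π = [0.2011, 0.3128, 0.2462, 0.2399], E[r] = 0.5791, γ^t·E[r] = 0.121448, running G = 1.800371
t=8: π = [0.2011, 0.3128, 0.2462, 0.2399], E[r] = 0.5791, γ^t·E[r] = 0.097159, running G = 1.897530

G = 1.8975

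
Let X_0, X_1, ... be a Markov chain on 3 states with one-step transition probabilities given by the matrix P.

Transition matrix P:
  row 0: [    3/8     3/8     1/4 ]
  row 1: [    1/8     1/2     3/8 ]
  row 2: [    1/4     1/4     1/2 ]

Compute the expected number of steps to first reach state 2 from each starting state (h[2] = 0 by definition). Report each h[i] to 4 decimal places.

First-step conditioning: h[2] = 0; for i ≠ 2, h[i] = 1 + Σ_k P[i][k]·h[k].
  h[0] = 1 + 3/8·h[0] + 3/8·h[1]
  h[1] = 1 + 1/8·h[0] + 1/2·h[1]
Solving the 2×2 linear system over states ≠ 2 gives exactly h = [56/17, 48/17, 0] (h[2] = 0 is the target).

h = [3.2941, 2.8235, 0.0000]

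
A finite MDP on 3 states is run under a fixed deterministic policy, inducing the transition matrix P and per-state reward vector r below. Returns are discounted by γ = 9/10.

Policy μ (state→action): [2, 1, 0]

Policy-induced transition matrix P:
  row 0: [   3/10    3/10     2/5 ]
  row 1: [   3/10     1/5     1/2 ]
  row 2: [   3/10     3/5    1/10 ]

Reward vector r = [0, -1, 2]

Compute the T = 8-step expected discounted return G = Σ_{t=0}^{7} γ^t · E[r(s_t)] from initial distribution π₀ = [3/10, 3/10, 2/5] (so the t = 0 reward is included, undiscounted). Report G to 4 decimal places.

t=0: π = [0.3000, 0.3000, 0.4000], E[r] = 0.5000, γ^t·E[r] = 0.500000, running G = 0.500000
t=1: π = [0.3000, 0.3900, 0.3100], E[r] = 0.2300, γ^t·E[r] = 0.207000, running G = 0.707000
t=2: π = [0.3000, 0.3540, 0.3460], E[r] = 0.3380, γ^t·E[r] = 0.273780, running G = 0.980780
t=3: π = [0.3000, 0.3684, 0.3316], E[r] = 0.2948, γ^t·E[r] = 0.214909, running G = 1.195689
t=4: π = [0.3000, 0.3626, 0.3374], E[r] = 0.3121, γ^t·E[r] = 0.204756, running G = 1.400445
t=5: π = [0.3000, 0.3649, 0.3351], E[r] = 0.3052, γ^t·E[r] = 0.180199, running G = 1.580644
t=6: π = [0.3000, 0.3640, 0.3360], E[r] = 0.3079, γ^t·E[r] = 0.163648, running G = 1.744292
t=7: π = [0.3000, 0.3644, 0.3356], E[r] = 0.3068, γ^t·E[r] = 0.146754, running G = 1.891046

G = 1.8910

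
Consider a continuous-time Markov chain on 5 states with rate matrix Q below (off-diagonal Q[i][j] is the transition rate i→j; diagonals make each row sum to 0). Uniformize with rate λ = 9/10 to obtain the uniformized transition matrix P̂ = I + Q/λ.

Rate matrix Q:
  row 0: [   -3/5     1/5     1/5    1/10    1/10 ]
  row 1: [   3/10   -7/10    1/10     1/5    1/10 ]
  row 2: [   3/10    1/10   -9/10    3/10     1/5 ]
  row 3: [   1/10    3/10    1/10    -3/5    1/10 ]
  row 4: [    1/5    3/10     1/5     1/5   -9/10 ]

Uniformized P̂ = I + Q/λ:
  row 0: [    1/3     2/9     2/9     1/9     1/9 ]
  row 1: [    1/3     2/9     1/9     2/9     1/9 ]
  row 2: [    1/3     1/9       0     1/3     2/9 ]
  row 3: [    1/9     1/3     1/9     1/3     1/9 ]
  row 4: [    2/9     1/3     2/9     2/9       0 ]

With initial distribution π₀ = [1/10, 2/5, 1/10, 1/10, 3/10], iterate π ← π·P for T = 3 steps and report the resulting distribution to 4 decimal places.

π = [0.2684, 0.2461, 0.1392, 0.2331, 0.1132]

t=0: π = [0.1000, 0.4000, 0.1000, 0.1000, 0.3000]
t=1: π = [0.2778, 0.2556, 0.1444, 0.2333, 0.0889]
t=2: π = [0.2716, 0.2420, 0.1358, 0.2333, 0.1173]
t=3: π = [0.2684, 0.2461, 0.1392, 0.2331, 0.1132]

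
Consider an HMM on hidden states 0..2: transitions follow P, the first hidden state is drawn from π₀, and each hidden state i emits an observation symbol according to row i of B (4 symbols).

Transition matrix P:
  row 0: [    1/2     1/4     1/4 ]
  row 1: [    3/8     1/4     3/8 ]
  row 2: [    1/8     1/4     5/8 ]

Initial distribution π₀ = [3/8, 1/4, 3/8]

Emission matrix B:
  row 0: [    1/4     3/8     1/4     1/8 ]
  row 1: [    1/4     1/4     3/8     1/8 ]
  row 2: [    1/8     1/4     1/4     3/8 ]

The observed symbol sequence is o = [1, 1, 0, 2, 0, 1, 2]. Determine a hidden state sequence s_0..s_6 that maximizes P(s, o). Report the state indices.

t=0: δ = [1.406e-01, 6.250e-02, 9.375e-02]  (obs o_0=1)
t=1: δ = [2.637e-02, 8.789e-03, 1.465e-02]  ψ = [0, 0, 2]  (obs o_1=1)
t=2: δ = [3.296e-03, 1.648e-03, 1.144e-03]  ψ = [0, 0, 2]  (obs o_2=0)
t=3: δ = [4.120e-04, 3.090e-04, 2.060e-04]  ψ = [0, 0, 0]  (obs o_3=2)
t=4: δ = [5.150e-05, 2.575e-05, 1.609e-05]  ψ = [0, 0, 2]  (obs o_4=0)
t=5: δ = [9.656e-06, 3.219e-06, 3.219e-06]  ψ = [0, 0, 0]  (obs o_5=1)
t=6: δ = [1.207e-06, 9.052e-07, 6.035e-07]  ψ = [0, 0, 0]  (obs o_6=2)
backtrack: best end state = 0; path = [0, 0, 0, 0, 0, 0, 0]

path = [0, 0, 0, 0, 0, 0, 0]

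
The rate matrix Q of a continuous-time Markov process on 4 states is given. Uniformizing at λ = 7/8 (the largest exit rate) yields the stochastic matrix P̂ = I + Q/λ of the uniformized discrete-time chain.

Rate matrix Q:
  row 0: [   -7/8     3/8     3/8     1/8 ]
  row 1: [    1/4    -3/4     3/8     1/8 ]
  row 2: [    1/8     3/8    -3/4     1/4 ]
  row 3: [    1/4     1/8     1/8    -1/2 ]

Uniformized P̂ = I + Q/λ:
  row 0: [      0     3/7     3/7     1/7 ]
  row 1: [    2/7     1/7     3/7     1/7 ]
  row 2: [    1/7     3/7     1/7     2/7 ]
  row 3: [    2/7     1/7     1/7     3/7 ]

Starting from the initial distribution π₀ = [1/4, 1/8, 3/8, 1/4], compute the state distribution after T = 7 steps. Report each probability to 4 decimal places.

t=0: π = [0.2500, 0.1250, 0.3750, 0.2500]
t=1: π = [0.1607, 0.3214, 0.2500, 0.2679]
t=2: π = [0.2041, 0.2602, 0.2806, 0.2551]
t=3: π = [0.1873, 0.2813, 0.2755, 0.2558]
t=4: π = [0.1928, 0.2751, 0.2768, 0.2553]
t=5: π = [0.1911, 0.2770, 0.2766, 0.2553]
t=6: π = [0.1916, 0.2765, 0.2766, 0.2553]
t=7: π = [0.1915, 0.2766, 0.2766, 0.2553]

π = [0.1915, 0.2766, 0.2766, 0.2553]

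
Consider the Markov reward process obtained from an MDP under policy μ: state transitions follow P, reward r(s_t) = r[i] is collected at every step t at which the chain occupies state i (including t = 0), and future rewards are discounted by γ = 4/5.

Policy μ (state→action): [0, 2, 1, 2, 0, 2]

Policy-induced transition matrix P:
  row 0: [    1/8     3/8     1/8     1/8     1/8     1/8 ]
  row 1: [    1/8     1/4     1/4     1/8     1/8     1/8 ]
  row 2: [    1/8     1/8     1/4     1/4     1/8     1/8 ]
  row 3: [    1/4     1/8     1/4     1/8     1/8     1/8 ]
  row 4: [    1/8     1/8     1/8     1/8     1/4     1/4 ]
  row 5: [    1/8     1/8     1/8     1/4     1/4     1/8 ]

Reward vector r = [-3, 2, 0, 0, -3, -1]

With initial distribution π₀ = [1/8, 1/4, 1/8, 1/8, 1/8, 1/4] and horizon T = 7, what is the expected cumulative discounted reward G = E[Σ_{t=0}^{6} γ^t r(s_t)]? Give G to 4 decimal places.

G = -2.5832

t=0: π = [0.1250, 0.2500, 0.1250, 0.1250, 0.1250, 0.2500], E[r] = -0.5000, γ^t·E[r] = -0.500000, running G = -0.500000
t=1: π = [0.1406, 0.1875, 0.1875, 0.1719, 0.1719, 0.1406], E[r] = -0.7031, γ^t·E[r] = -0.562500, running G = -1.062500
t=2: π = [0.1465, 0.1836, 0.1934, 0.1660, 0.1641, 0.1465], E[r] = -0.7109, γ^t·E[r] = -0.455000, running G = -1.517500
t=3: π = [0.1458, 0.1846, 0.1929, 0.1675, 0.1638, 0.1455], E[r] = -0.7051, γ^t·E[r] = -0.361000, running G = -1.878500
t=4: π = [0.1459, 0.1845, 0.1931, 0.1673, 0.1637, 0.1455], E[r] = -0.7053, γ^t·E[r] = -0.288875, running G = -2.167375
t=5: π = [0.1459, 0.1845, 0.1931, 0.1673, 0.1636, 0.1455], E[r] = -0.7050, γ^t·E[r] = -0.231024, running G = -2.398399
t=6: π = [0.1459, 0.1845, 0.1931, 0.1673, 0.1636, 0.1455], E[r] = -0.7050, γ^t·E[r] = -0.184817, running G = -2.583216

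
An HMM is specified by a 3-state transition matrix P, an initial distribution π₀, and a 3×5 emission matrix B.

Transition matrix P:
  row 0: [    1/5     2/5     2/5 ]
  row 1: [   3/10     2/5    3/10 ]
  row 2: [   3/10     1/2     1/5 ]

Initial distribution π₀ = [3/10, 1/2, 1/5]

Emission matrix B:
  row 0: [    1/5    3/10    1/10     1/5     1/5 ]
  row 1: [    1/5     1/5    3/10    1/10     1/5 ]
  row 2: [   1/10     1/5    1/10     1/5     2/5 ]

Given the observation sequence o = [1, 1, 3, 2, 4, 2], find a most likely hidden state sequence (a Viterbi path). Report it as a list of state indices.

path = [1, 0, 2, 1, 2, 1]

t=0: δ = [9.000e-02, 1.000e-01, 4.000e-02]  (obs o_0=1)
t=1: δ = [9.000e-03, 8.000e-03, 7.200e-03]  ψ = [1, 1, 0]  (obs o_1=1)
t=2: δ = [4.800e-04, 3.600e-04, 7.200e-04]  ψ = [1, 0, 0]  (obs o_2=3)
t=3: δ = [2.160e-05, 1.080e-04, 1.920e-05]  ψ = [2, 2, 0]  (obs o_3=2)
t=4: δ = [6.480e-06, 8.640e-06, 1.296e-05]  ψ = [1, 1, 1]  (obs o_4=4)
t=5: δ = [3.888e-07, 1.944e-06, 2.592e-07]  ψ = [2, 2, 0]  (obs o_5=2)
backtrack: best end state = 1; path = [1, 0, 2, 1, 2, 1]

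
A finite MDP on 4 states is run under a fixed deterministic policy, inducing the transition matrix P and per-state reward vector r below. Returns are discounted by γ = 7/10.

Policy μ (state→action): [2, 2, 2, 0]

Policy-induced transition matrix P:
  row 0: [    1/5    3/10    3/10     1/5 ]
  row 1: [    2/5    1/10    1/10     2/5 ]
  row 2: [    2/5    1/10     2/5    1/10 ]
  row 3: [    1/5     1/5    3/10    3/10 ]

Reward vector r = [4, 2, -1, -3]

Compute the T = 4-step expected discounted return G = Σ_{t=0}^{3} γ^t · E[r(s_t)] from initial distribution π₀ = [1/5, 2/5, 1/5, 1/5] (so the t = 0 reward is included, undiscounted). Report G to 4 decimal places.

G = 1.6021

t=0: π = [0.2000, 0.4000, 0.2000, 0.2000], E[r] = 0.8000, γ^t·E[r] = 0.800000, running G = 0.800000
t=1: π = [0.3200, 0.1600, 0.2400, 0.2800], E[r] = 0.5200, γ^t·E[r] = 0.364000, running G = 1.164000
t=2: π = [0.2800, 0.1920, 0.2920, 0.2360], E[r] = 0.5040, γ^t·E[r] = 0.246960, running G = 1.410960
t=3: π = [0.2968, 0.1796, 0.2908, 0.2328], E[r] = 0.5572, γ^t·E[r] = 0.191120, running G = 1.602080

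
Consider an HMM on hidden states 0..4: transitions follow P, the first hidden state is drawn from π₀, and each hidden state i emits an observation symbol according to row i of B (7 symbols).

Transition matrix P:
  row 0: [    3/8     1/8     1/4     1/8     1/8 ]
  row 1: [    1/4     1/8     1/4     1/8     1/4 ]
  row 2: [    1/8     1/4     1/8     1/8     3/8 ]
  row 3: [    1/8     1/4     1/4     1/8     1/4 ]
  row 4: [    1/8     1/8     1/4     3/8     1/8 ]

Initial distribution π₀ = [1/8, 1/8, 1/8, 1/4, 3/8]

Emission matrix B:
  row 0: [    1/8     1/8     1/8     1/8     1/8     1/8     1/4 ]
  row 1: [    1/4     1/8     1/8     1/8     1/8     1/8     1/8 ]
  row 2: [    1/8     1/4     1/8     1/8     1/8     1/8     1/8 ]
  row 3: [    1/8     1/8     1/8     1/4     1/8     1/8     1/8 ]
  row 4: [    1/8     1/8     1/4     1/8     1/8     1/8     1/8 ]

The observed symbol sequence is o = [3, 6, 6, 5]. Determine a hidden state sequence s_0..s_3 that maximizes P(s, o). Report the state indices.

path = [3, 0, 0, 0]

t=0: δ = [1.562e-02, 1.562e-02, 1.562e-02, 6.250e-02, 4.688e-02]  (obs o_0=3)
t=1: δ = [1.953e-03, 1.953e-03, 1.953e-03, 2.197e-03, 1.953e-03]  ψ = [3, 3, 3, 4, 3]  (obs o_1=6)
t=2: δ = [1.831e-04, 6.866e-05, 6.866e-05, 9.155e-05, 9.155e-05]  ψ = [0, 3, 3, 4, 2]  (obs o_2=6)
t=3: δ = [8.583e-06, 2.861e-06, 5.722e-06, 4.292e-06, 3.219e-06]  ψ = [0, 0, 0, 4, 2]  (obs o_3=5)
backtrack: best end state = 0; path = [3, 0, 0, 0]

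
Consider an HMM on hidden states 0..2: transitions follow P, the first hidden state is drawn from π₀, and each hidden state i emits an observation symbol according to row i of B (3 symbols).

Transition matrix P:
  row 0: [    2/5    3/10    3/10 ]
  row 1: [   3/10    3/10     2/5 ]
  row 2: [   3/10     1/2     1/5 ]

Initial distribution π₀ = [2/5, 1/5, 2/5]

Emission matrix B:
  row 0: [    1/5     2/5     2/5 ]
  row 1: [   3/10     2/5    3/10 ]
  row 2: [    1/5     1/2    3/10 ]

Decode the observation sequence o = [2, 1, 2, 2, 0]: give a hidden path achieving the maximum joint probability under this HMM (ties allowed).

t=0: δ = [1.600e-01, 6.000e-02, 1.200e-01]  (obs o_0=2)
t=1: δ = [2.560e-02, 2.400e-02, 2.400e-02]  ψ = [0, 2, 0]  (obs o_1=1)
t=2: δ = [4.096e-03, 3.600e-03, 2.880e-03]  ψ = [0, 2, 1]  (obs o_2=2)
t=3: δ = [6.554e-04, 4.320e-04, 4.320e-04]  ψ = [0, 2, 1]  (obs o_3=2)
t=4: δ = [5.243e-05, 6.480e-05, 3.932e-05]  ψ = [0, 2, 0]  (obs o_4=0)
backtrack: best end state = 1; path = [0, 2, 1, 2, 1]

path = [0, 2, 1, 2, 1]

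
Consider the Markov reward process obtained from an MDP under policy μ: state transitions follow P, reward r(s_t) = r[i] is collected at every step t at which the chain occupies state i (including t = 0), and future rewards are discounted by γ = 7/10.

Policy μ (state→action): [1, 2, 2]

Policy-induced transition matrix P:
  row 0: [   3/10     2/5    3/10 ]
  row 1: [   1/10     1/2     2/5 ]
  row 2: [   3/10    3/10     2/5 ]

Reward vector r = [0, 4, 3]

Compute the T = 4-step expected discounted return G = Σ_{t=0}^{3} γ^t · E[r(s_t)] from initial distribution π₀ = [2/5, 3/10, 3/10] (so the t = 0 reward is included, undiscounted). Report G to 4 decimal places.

G = 6.2622

t=0: π = [0.4000, 0.3000, 0.3000], E[r] = 2.1000, γ^t·E[r] = 2.100000, running G = 2.100000
t=1: π = [0.2400, 0.4000, 0.3600], E[r] = 2.6800, γ^t·E[r] = 1.876000, running G = 3.976000
t=2: π = [0.2200, 0.4040, 0.3760], E[r] = 2.7440, γ^t·E[r] = 1.344560, running G = 5.320560
t=3: π = [0.2192, 0.4028, 0.3780], E[r] = 2.7452, γ^t·E[r] = 0.941604, running G = 6.262164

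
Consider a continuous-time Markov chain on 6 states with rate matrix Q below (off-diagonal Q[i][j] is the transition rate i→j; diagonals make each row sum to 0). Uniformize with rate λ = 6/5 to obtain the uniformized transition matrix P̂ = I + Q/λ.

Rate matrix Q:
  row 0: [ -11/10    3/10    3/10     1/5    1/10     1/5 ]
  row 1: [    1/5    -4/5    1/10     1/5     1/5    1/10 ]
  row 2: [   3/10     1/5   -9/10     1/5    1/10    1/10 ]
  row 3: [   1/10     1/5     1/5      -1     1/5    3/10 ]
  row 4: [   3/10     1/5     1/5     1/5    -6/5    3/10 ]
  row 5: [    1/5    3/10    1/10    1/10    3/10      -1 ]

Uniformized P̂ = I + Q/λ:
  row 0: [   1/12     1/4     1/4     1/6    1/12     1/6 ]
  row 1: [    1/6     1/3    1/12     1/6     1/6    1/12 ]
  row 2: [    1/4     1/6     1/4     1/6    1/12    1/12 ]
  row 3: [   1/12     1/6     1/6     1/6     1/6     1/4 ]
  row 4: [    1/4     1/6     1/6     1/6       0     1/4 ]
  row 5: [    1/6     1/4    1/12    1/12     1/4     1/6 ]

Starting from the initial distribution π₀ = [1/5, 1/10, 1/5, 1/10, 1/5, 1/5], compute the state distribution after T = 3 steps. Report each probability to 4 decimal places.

π = [0.1649, 0.2319, 0.1617, 0.1536, 0.1304, 0.1575]

t=0: π = [0.2000, 0.1000, 0.2000, 0.1000, 0.2000, 0.2000]
t=1: π = [0.1750, 0.2167, 0.1750, 0.1500, 0.1167, 0.1667]
t=2: π = [0.1639, 0.2313, 0.1639, 0.1528, 0.1319, 0.1563]
t=3: π = [0.1649, 0.2319, 0.1617, 0.1536, 0.1304, 0.1575]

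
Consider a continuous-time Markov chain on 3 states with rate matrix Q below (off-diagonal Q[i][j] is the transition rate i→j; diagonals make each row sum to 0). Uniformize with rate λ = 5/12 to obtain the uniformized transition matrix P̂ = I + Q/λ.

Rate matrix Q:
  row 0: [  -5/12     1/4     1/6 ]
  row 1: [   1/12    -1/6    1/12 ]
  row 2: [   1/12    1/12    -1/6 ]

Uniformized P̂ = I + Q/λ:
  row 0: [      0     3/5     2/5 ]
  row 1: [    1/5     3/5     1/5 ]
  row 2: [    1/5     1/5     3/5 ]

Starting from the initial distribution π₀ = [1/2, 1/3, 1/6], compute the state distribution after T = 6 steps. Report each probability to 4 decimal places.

t=0: π = [0.5000, 0.3333, 0.1667]
t=1: π = [0.1000, 0.5333, 0.3667]
t=2: π = [0.1800, 0.4533, 0.3667]
t=3: π = [0.1640, 0.4533, 0.3827]
t=4: π = [0.1672, 0.4469, 0.3859]
t=5: π = [0.1666, 0.4457, 0.3878]
t=6: π = [0.1667, 0.4449, 0.3884]

π = [0.1667, 0.4449, 0.3884]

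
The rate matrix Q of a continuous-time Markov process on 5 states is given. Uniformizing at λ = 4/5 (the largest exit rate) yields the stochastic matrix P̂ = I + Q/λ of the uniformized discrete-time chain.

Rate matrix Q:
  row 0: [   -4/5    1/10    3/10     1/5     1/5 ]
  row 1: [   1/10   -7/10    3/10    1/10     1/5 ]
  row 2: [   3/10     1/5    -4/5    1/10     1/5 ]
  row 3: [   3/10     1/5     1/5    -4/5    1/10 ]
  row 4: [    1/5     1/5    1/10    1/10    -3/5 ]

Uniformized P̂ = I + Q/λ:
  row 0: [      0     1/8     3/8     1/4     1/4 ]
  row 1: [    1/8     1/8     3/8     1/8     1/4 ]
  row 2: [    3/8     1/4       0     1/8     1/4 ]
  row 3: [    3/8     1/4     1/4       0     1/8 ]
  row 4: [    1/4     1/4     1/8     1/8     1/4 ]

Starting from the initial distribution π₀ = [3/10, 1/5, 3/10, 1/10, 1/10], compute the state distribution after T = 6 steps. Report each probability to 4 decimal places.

π = [0.2158, 0.1984, 0.2178, 0.1349, 0.2331]

t=0: π = [0.3000, 0.2000, 0.3000, 0.1000, 0.1000]
t=1: π = [0.2000, 0.1875, 0.2250, 0.1500, 0.2375]
t=2: π = [0.2234, 0.2016, 0.2125, 0.1313, 0.2313]
t=3: π = [0.2119, 0.1969, 0.2211, 0.1365, 0.2336]
t=4: π = [0.2171, 0.1989, 0.2166, 0.1344, 0.2329]
t=5: π = [0.2147, 0.1980, 0.2187, 0.1353, 0.2332]
t=6: π = [0.2158, 0.1984, 0.2178, 0.1349, 0.2331]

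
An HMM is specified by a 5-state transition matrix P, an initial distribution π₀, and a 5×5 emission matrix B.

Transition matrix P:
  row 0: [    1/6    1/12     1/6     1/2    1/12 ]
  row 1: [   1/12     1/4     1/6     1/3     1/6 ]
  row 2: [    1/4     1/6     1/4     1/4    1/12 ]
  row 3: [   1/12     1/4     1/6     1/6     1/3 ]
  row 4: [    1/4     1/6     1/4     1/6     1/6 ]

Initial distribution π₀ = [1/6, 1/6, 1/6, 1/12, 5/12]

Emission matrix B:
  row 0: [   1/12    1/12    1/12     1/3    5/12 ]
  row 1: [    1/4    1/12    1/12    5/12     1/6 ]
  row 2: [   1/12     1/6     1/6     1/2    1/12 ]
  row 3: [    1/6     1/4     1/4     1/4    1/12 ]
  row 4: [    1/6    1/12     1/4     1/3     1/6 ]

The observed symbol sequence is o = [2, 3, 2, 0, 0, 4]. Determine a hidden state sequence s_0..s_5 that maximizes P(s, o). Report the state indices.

path = [4, 0, 3, 1, 3, 4]

t=0: δ = [1.389e-02, 1.389e-02, 2.778e-02, 2.083e-02, 1.042e-01]  (obs o_0=2)
t=1: δ = [8.681e-03, 7.234e-03, 1.302e-02, 4.340e-03, 5.787e-03]  ψ = [4, 4, 4, 4, 4]  (obs o_1=3)
t=2: δ = [2.713e-04, 1.808e-04, 5.425e-04, 1.085e-03, 3.617e-04]  ψ = [2, 2, 2, 0, 3]  (obs o_2=2)
t=3: δ = [1.130e-05, 6.782e-05, 1.507e-05, 3.014e-05, 6.028e-05]  ψ = [2, 3, 3, 3, 3]  (obs o_3=0)
t=4: δ = [1.256e-06, 4.239e-06, 1.256e-06, 3.768e-06, 1.884e-06]  ψ = [4, 1, 4, 1, 1]  (obs o_4=0)
t=5: δ = [1.962e-07, 1.766e-07, 5.887e-08, 1.177e-07, 2.093e-07]  ψ = [4, 1, 1, 1, 3]  (obs o_5=4)
backtrack: best end state = 4; path = [4, 0, 3, 1, 3, 4]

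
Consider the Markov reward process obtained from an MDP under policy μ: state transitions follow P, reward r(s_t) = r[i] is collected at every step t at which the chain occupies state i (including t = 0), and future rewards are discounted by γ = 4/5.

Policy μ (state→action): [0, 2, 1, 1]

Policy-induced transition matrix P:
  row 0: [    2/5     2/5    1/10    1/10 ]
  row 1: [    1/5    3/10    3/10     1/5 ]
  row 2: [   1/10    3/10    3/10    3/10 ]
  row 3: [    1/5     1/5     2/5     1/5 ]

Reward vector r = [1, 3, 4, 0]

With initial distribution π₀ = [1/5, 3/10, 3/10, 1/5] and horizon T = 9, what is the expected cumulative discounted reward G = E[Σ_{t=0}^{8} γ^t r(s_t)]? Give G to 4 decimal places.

t=0: π = [0.2000, 0.3000, 0.3000, 0.2000], E[r] = 2.3000, γ^t·E[r] = 2.300000, running G = 2.300000
t=1: π = [0.2100, 0.3000, 0.2800, 0.2100], E[r] = 2.2300, γ^t·E[r] = 1.784000, running G = 4.084000
t=2: π = [0.2140, 0.3000, 0.2790, 0.2070], E[r] = 2.2300, γ^t·E[r] = 1.427200, running G = 5.511200
t=3: π = [0.2149, 0.3007, 0.2779, 0.2065], E[r] = 2.2286, γ^t·E[r] = 1.141043, running G = 6.652243
t=4: π = [0.2152, 0.3008, 0.2777, 0.2063], E[r] = 2.2284, γ^t·E[r] = 0.912749, running G = 7.564992
t=5: π = [0.2153, 0.3009, 0.2776, 0.2062], E[r] = 2.2283, γ^t·E[r] = 0.730171, running G = 8.295163
t=6: π = [0.2153, 0.3009, 0.2776, 0.2062], E[r] = 2.2283, γ^t·E[r] = 0.584131, running G = 8.879294
t=7: π = [0.2153, 0.3009, 0.2776, 0.2062], E[r] = 2.2283, γ^t·E[r] = 0.467304, running G = 9.346598
t=8: π = [0.2153, 0.3009, 0.2776, 0.2062], E[r] = 2.2283, γ^t·E[r] = 0.373843, running G = 9.720441

G = 9.7204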